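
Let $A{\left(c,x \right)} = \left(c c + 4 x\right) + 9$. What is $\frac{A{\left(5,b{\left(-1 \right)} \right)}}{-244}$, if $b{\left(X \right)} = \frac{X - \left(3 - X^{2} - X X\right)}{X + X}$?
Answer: $- \frac{19}{122} \approx -0.15574$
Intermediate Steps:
$b{\left(X \right)} = \frac{-3 + X + 2 X^{2}}{2 X}$ ($b{\left(X \right)} = \frac{X + \left(\left(X^{2} + X^{2}\right) - 3\right)}{2 X} = \left(X + \left(2 X^{2} - 3\right)\right) \frac{1}{2 X} = \left(X + \left(-3 + 2 X^{2}\right)\right) \frac{1}{2 X} = \left(-3 + X + 2 X^{2}\right) \frac{1}{2 X} = \frac{-3 + X + 2 X^{2}}{2 X}$)
$A{\left(c,x \right)} = 9 + c^{2} + 4 x$ ($A{\left(c,x \right)} = \left(c^{2} + 4 x\right) + 9 = 9 + c^{2} + 4 x$)
$\frac{A{\left(5,b{\left(-1 \right)} \right)}}{-244} = \frac{9 + 5^{2} + 4 \left(\frac{1}{2} - 1 - \frac{3}{2 \left(-1\right)}\right)}{-244} = - \frac{9 + 25 + 4 \left(\frac{1}{2} - 1 - - \frac{3}{2}\right)}{244} = - \frac{9 + 25 + 4 \left(\frac{1}{2} - 1 + \frac{3}{2}\right)}{244} = - \frac{9 + 25 + 4 \cdot 1}{244} = - \frac{9 + 25 + 4}{244} = \left(- \frac{1}{244}\right) 38 = - \frac{19}{122}$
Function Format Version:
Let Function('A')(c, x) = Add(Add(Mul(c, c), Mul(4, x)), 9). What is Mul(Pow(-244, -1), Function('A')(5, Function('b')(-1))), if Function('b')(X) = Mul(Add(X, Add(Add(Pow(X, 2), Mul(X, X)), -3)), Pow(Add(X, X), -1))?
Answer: Rational(-19, 122) ≈ -0.15574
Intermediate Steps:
Function('b')(X) = Mul(Rational(1, 2), Pow(X, -1), Add(-3, X, Mul(2, Pow(X, 2)))) (Function('b')(X) = Mul(Add(X, Add(Add(Pow(X, 2), Pow(X, 2)), -3)), Pow(Mul(2, X), -1)) = Mul(Add(X, Add(Mul(2, Pow(X, 2)), -3)), Mul(Rational(1, 2), Pow(X, -1))) = Mul(Add(X, Add(-3, Mul(2, Pow(X, 2)))), Mul(Rational(1, 2), Pow(X, -1))) = Mul(Add(-3, X, Mul(2, Pow(X, 2))), Mul(Rational(1, 2), Pow(X, -1))) = Mul(Rational(1, 2), Pow(X, -1), Add(-3, X, Mul(2, Pow(X, 2)))))
Function('A')(c, x) = Add(9, Pow(c, 2), Mul(4, x)) (Function('A')(c, x) = Add(Add(Pow(c, 2), Mul(4, x)), 9) = Add(9, Pow(c, 2), Mul(4, x)))
Mul(Pow(-244, -1), Function('A')(5, Function('b')(-1))) = Mul(Pow(-244, -1), Add(9, Pow(5, 2), Mul(4, Add(Rational(1, 2), -1, Mul(Rational(-3, 2), Pow(-1, -1)))))) = Mul(Rational(-1, 244), Add(9, 25, Mul(4, Add(Rational(1, 2), -1, Mul(Rational(-3, 2), -1))))) = Mul(Rational(-1, 244), Add(9, 25, Mul(4, Add(Rational(1, 2), -1, Rational(3, 2))))) = Mul(Rational(-1, 244), Add(9, 25, Mul(4, 1))) = Mul(Rational(-1, 244), Add(9, 25, 4)) = Mul(Rational(-1, 244), 38) = Rational(-19, 122)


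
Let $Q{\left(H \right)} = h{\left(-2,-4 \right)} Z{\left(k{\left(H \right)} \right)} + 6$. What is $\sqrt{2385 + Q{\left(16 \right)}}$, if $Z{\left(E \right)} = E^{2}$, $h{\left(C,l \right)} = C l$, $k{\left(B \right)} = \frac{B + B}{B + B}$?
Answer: $\sqrt{2399} \approx 48.98$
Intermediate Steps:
$k{\left(B \right)} = 1$ ($k{\left(B \right)} = \frac{2 B}{2 B} = 2 B \frac{1}{2 B} = 1$)
$Q{\left(H \right)} = 14$ ($Q{\left(H \right)} = \left(-2\right) \left(-4\right) 1^{2} + 6 = 8 \cdot 1 + 6 = 8 + 6 = 14$)
$\sqrt{2385 + Q{\left(16 \right)}} = \sqrt{2385 + 14} = \sqrt{2399}$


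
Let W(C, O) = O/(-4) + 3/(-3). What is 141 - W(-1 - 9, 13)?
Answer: 581/4 ≈ 145.25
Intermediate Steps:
W(C, O) = -1 - O/4 (W(C, O) = O*(-¼) + 3*(-⅓) = -O/4 - 1 = -1 - O/4)
141 - W(-1 - 9, 13) = 141 - (-1 - ¼*13) = 141 - (-1 - 13/4) = 141 - 1*(-17/4) = 141 + 17/4 = 581/4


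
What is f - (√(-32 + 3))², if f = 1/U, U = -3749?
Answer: 108720/3749 ≈ 29.000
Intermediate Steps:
f = -1/3749 (f = 1/(-3749) = -1/3749 ≈ -0.00026674)
f - (√(-32 + 3))² = -1/3749 - (√(-32 + 3))² = -1/3749 - (√(-29))² = -1/3749 - (I*√29)² = -1/3749 - 1*(-29) = -1/3749 + 29 = 108720/3749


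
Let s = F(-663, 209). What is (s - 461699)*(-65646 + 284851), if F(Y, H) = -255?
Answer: -101262626570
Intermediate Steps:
s = -255
(s - 461699)*(-65646 + 284851) = (-255 - 461699)*(-65646 + 284851) = -461954*219205 = -101262626570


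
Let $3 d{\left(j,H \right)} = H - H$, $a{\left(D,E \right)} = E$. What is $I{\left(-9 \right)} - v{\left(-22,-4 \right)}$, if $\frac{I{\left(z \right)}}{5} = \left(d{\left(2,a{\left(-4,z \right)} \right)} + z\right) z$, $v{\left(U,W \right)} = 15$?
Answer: $390$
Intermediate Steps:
$d{\left(j,H \right)} = 0$ ($d{\left(j,H \right)} = \frac{H - H}{3} = \frac{1}{3} \cdot 0 = 0$)
$I{\left(z \right)} = 5 z^{2}$ ($I{\left(z \right)} = 5 \left(0 + z\right) z = 5 z z = 5 z^{2}$)
$I{\left(-9 \right)} - v{\left(-22,-4 \right)} = 5 \left(-9\right)^{2} - 15 = 5 \cdot 81 - 15 = 405 - 15 = 390$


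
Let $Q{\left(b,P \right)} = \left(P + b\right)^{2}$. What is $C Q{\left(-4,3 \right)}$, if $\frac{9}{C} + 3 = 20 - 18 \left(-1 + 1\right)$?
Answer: $\frac{9}{17} \approx 0.52941$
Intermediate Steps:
$C = \frac{9}{17}$ ($C = \frac{9}{-3 + \left(20 - 18 \left(-1 + 1\right)\right)} = \frac{9}{-3 + \left(20 - 18 \cdot 0\right)} = \frac{9}{-3 + \left(20 - 0\right)} = \frac{9}{-3 + \left(20 + 0\right)} = \frac{9}{-3 + 20} = \frac{9}{17} \approx 0.52941$)
$C Q{\left(-4,3 \right)} = \frac{9 \left(3 - 4\right)^{2}}{17} = \frac{9 \left(-1\right)^{2}}{17} = \frac{9}{17} \cdot 1 = \frac{9}{17}$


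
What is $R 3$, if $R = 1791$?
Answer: $5373$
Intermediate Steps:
$R 3 = 1791 \cdot 3 = 5373$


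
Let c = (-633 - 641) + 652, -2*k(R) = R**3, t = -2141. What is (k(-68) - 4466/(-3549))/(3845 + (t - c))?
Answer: 39854575/589641 ≈ 67.591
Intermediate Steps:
k(R) = -R**3/2
c = -622 (c = -1274 + 652 = -622)
(k(-68) - 4466/(-3549))/(3845 + (t - c)) = (-1/2*(-68)**3 - 4466/(-3549))/(3845 + (-2141 - 1*(-622))) = (-1/2*(-314432) - 4466*(-1/3549))/(3845 + (-2141 + 622)) = (157216 + 638/507)/(3845 - 1519) = (79709150/507)/2326 = (79709150/507)*(1/2326) = 39854575/589641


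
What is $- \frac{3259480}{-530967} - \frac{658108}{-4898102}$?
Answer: $\frac{741577233518}{118215023847} \approx 6.2731$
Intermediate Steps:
$- \frac{3259480}{-530967} - \frac{658108}{-4898102} = \left(-3259480\right) \left(- \frac{1}{530967}\right) - - \frac{29914}{222641} = \frac{3259480}{530967} + \frac{29914}{222641} = \frac{741577233518}{118215023847}$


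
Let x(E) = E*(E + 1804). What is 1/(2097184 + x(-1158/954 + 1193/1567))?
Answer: 62077217409/130136684553364864 ≈ 4.7702e-7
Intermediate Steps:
x(E) = E*(1804 + E)
1/(2097184 + x(-1158/954 + 1193/1567)) = 1/(2097184 + (-1158/954 + 1193/1567)*(1804 + (-1158/954 + 1193/1567))) = 1/(2097184 + (-1158*1/954 + 1193*(1/1567))*(1804 + (-1158*1/954 + 1193*(1/1567)))) = 1/(2097184 + (-193/159 + 1193/1567)*(1804 + (-193/159 + 1193/1567))) = 1/(2097184 - 112744*(1804 - 112744/249153)/249153) = 1/(2097184 - 112744/249153*449359268/249153) = 1/(2097184 - 50662561311392/62077217409) = 1/(130136684553364864/62077217409) = 62077217409/130136684553364864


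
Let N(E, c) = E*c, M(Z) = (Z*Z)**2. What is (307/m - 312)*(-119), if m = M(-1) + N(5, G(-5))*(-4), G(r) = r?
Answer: 3713395/101 ≈ 36766.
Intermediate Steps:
M(Z) = Z**4 (M(Z) = (Z**2)**2 = Z**4)
m = 101 (m = (-1)**4 + (5*(-5))*(-4) = 1 - 25*(-4) = 1 + 100 = 101)
(307/m - 312)*(-119) = (307/101 - 312)*(-119) = -31205/101*(-119) = 3713395/101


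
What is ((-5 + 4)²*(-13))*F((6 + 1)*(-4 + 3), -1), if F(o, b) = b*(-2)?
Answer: -26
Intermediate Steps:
F(o, b) = -2*b
((-5 + 4)²*(-13))*F((6 + 1)*(-4 + 3), -1) = ((-5 + 4)²*(-13))*(-2*(-1)) = ((-1)²*(-13))*2 = (1*(-13))*2 = -13*2 = -26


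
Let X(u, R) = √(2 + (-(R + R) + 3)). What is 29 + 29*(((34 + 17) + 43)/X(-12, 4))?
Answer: 29 - 2726*I*√3/3 ≈ 29.0 - 1573.9*I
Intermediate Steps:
X(u, R) = √(5 - 2*R) (X(u, R) = √(2 + (-2*R + 3)) = √(2 + (3 - 2*R)) = √(5 - 2*R))
29 + 29*(((34 + 17) + 43)/X(-12, 4)) = 29 + 29*(((34 + 17) + 43)/(√(5 - 2*4))) = 29 + 29*((51 + 43)/(√(5 - 8))) = 29 + 29*(94/(√(-3))) = 29 + 29*(94/((I*√3))) = 29 + 29*(94*(-I*√3/3)) = 29 + 29*(-94*I*√3/3) = 29 - 2726*I*√3/3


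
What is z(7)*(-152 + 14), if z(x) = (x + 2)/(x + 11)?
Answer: -69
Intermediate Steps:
z(x) = (2 + x)/(11 + x)
z(7)*(-152 + 14) = ((2 + 7)/(11 + 7))*(-152 + 14) = (9/18)*(-138) = ((1/18)*9)*(-138) = (½)*(-138) = -69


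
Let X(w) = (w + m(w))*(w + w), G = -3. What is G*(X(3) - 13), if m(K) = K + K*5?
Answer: -339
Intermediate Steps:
m(K) = 6*K (m(K) = K + 5*K = 6*K)
X(w) = 14*w**2 (X(w) = (w + 6*w)*(w + w) = (7*w)*(2*w) = 14*w**2)
G*(X(3) - 13) = -3*(14*3**2 - 13) = -3*(14*9 - 13) = -3*(126 - 13) = -3*113 = -339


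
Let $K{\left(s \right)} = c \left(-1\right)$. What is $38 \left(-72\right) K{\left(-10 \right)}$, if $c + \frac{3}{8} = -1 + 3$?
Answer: $4446$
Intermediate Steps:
$c = \frac{13}{8}$ ($c = - \frac{3}{8} + \left(-1 + 3\right) = - \frac{3}{8} + 2 = \frac{13}{8} \approx 1.625$)
$K{\left(s \right)} = - \frac{13}{8}$ ($K{\left(s \right)} = \frac{13}{8} \left(-1\right) = - \frac{13}{8}$)
$38 \left(-72\right) K{\left(-10 \right)} = 38 \left(-72\right) \left(- \frac{13}{8}\right) = \left(-2736\right) \left(- \frac{13}{8}\right) = 4446$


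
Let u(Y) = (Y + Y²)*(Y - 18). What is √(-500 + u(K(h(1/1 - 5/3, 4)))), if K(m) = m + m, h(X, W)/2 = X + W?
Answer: 2*I*√28185/9 ≈ 37.308*I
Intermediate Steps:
h(X, W) = 2*W + 2*X (h(X, W) = 2*(X + W) = 2*(W + X) = 2*W + 2*X)
K(m) = 2*m
u(Y) = (-18 + Y)*(Y + Y²) (u(Y) = (Y + Y²)*(-18 + Y) = (-18 + Y)*(Y + Y²))
√(-500 + u(K(h(1/1 - 5/3, 4)))) = √(-500 + (2*(2*4 + 2*(1/1 - 5/3)))*(-18 + (2*(2*4 + 2*(1/1 - 5/3)))² - 34*(2*4 + 2*(1/1 - 5/3)))) = √(-500 + (2*(8 + 2*(1*1 - 5*⅓)))*(-18 + (2*(8 + 2*(1*1 - 5*⅓)))² - 34*(8 + 2*(1*1 - 5*⅓)))) = √(-500 + (2*(8 + 2*(1 - 5/3)))*(-18 + (2*(8 + 2*(1 - 5/3)))² - 34*(8 + 2*(1 - 5/3)))) = √(-500 + (2*(8 + 2*(-⅔)))*(-18 + (2*(8 + 2*(-⅔)))² - 34*(8 + 2*(-⅔)))) = √(-500 + (2*(8 - 4/3))*(-18 + (2*(8 - 4/3))² - 34*(8 - 4/3))) = √(-500 + (2*(20/3))*(-18 + (2*(20/3))² - 34*20/3)) = √(-500 + 40*(-18 + (40/3)² - 17*40/3)/3) = √(-500 + 40*(-18 + 1600/9 - 680/3)/3) = √(-500 + (40/3)*(-602/9)) = √(-500 - 24080/27) = √(-37580/27) = 2*I*√28185/9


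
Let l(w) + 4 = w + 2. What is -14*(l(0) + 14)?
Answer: -168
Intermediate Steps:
l(w) = -2 + w (l(w) = -4 + (w + 2) = -4 + (2 + w) = -2 + w)
-14*(l(0) + 14) = -14*((-2 + 0) + 14) = -14*(-2 + 14) = -14*12 = -168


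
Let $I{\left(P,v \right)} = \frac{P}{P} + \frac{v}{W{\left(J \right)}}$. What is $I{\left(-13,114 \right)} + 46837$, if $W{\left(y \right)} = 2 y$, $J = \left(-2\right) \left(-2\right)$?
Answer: $\frac{187409}{4} \approx 46852.0$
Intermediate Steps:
$J = 4$
$I{\left(P,v \right)} = 1 + \frac{v}{8}$ ($I{\left(P,v \right)} = \frac{P}{P} + \frac{v}{2 \cdot 4} = 1 + \frac{v}{8}$)
$I{\left(-13,114 \right)} + 46837 = \left(1 + \frac{1}{8} \cdot 114\right) + 46837 = \left(1 + \frac{57}{4}\right) + 46837 = \frac{61}{4} + 46837 = \frac{187409}{4}$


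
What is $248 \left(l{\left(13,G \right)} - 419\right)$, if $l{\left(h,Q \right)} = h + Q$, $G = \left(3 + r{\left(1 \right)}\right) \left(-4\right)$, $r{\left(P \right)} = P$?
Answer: $-104656$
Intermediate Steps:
$G = -16$ ($G = \left(3 + 1\right) \left(-4\right) = 4 \left(-4\right) = -16$)
$l{\left(h,Q \right)} = Q + h$
$248 \left(l{\left(13,G \right)} - 419\right) = 248 \left(\left(-16 + 13\right) - 419\right) = 248 \left(-3 - 419\right) = 248 \left(-422\right) = -104656$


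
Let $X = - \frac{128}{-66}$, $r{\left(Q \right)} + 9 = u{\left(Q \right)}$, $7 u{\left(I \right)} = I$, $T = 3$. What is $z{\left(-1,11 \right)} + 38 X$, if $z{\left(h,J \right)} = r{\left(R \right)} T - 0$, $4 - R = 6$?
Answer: $\frac{10589}{231} \approx 45.84$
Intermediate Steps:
$u{\left(I \right)} = \frac{I}{7}$
$R = -2$ ($R = 4 - 6 = -2$)
$r{\left(Q \right)} = -9 + \frac{Q}{7}$
$X = \frac{64}{33}$ ($X = \left(-128\right) \left(- \frac{1}{66}\right) = \frac{64}{33} \approx 1.9394$)
$z{\left(h,J \right)} = - \frac{195}{7}$ ($z{\left(h,J \right)} = \left(-9 + \frac{1}{7} \left(-2\right)\right) 3 - 0 = \left(-9 - \frac{2}{7}\right) 3 + 0 = \left(- \frac{65}{7}\right) 3 + 0 = - \frac{195}{7} + 0 = - \frac{195}{7}$)
$z{\left(-1,11 \right)} + 38 X = - \frac{195}{7} + 38 \cdot \frac{64}{33} = - \frac{195}{7} + \frac{2432}{33} = \frac{10589}{231}$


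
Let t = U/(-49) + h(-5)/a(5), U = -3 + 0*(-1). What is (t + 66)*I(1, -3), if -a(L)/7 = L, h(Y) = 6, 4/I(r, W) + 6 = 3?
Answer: -21524/245 ≈ -87.853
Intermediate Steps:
U = -3 (U = -3 + 0 = -3)
I(r, W) = -4/3 (I(r, W) = 4/(-6 + 3) = 4/(-3) = 4*(-⅓) = -4/3)
a(L) = -7*L
t = -27/245 (t = -3/(-49) + 6/((-7*5)) = -3*(-1/49) + 6/(-35) = 3/49 + 6*(-1/35) = 3/49 - 6/35 = -27/245 ≈ -0.11020)
(t + 66)*I(1, -3) = (-27/245 + 66)*(-4/3) = (16143/245)*(-4/3) = -21524/245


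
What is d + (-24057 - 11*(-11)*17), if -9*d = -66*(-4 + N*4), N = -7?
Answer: -66704/3 ≈ -22235.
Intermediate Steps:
d = -704/3 (d = -(-22)*(-4 - 7*4)/3 = -(-22)*(-4 - 28)/3 = -(-22)*(-32)/3 = -⅑*2112 = -704/3 ≈ -234.67)
d + (-24057 - 11*(-11)*17) = -704/3 + (-24057 - 11*(-11)*17) = -704/3 + (-24057 + 121*17) = -704/3 + (-24057 + 2057) = -704/3 - 22000 = -66704/3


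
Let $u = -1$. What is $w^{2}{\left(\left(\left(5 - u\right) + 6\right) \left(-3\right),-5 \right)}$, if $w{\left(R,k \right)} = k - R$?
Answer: $961$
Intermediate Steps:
$w^{2}{\left(\left(\left(5 - u\right) + 6\right) \left(-3\right),-5 \right)} = \left(-5 - \left(\left(5 - -1\right) + 6\right) \left(-3\right)\right)^{2} = \left(-5 - \left(\left(5 + 1\right) + 6\right) \left(-3\right)\right)^{2} = \left(-5 - \left(6 + 6\right) \left(-3\right)\right)^{2} = \left(-5 - 12 \left(-3\right)\right)^{2} = \left(-5 - -36\right)^{2} = \left(-5 + 36\right)^{2} = 31^{2} = 961$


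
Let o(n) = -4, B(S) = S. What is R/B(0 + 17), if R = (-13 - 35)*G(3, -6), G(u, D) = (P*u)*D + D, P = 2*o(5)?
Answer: -6624/17 ≈ -389.65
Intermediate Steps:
P = -8 (P = 2*(-4) = -8)
G(u, D) = D - 8*D*u (G(u, D) = (-8*u)*D + D = -8*D*u + D = D - 8*D*u)
R = -6624 (R = (-13 - 35)*(-6*(1 - 8*3)) = -(-288)*(1 - 24) = -(-288)*(-23) = -48*138 = -6624)
R/B(0 + 17) = -6624/(0 + 17) = -6624/17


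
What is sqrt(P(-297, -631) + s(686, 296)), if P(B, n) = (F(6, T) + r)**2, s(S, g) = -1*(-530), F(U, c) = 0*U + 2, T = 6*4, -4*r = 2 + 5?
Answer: sqrt(8481)/4 ≈ 23.023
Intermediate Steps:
r = -7/4 (r = -(2 + 5)/4 = -1/4*7 = -7/4 ≈ -1.7500)
T = 24
F(U, c) = 2 (F(U, c) = 0 + 2 = 2)
s(S, g) = 530
P(B, n) = 1/16 (P(B, n) = (2 - 7/4)**2 = (1/4)**2 = 1/16)
sqrt(P(-297, -631) + s(686, 296)) = sqrt(1/16 + 530) = sqrt(8481/16) = sqrt(8481)/4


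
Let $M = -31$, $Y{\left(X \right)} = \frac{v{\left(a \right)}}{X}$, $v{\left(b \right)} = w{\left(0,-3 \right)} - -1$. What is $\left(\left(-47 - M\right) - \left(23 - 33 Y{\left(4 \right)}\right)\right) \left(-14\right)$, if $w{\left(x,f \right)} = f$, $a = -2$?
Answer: $777$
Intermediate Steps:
$v{\left(b \right)} = -2$ ($v{\left(b \right)} = -3 - -1 = -3 + 1 = -2$)
$Y{\left(X \right)} = - \frac{2}{X}$
$\left(\left(-47 - M\right) - \left(23 - 33 Y{\left(4 \right)}\right)\right) \left(-14\right) = \left(\left(-47 - -31\right) - \left(23 - 33 \left(- \frac{2}{4}\right)\right)\right) \left(-14\right) = \left(\left(-47 + 31\right) - \left(23 - 33 \left(\left(-2\right) \frac{1}{4}\right)\right)\right) \left(-14\right) = \left(-16 - \left(23 - - \frac{33}{2}\right)\right) \left(-14\right) = \left(-16 - \frac{79}{2}\right) \left(-14\right) = \left(- \frac{111}{2}\right) \left(-14\right) = 777$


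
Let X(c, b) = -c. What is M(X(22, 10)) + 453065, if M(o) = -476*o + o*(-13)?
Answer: 463823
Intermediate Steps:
M(o) = -489*o (M(o) = -476*o - 13*o = -489*o)
M(X(22, 10)) + 453065 = -(-489)*22 + 453065 = -489*(-22) + 453065 = 10758 + 453065 = 463823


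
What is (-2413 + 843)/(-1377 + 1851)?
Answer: -785/237 ≈ -3.3122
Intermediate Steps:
(-2413 + 843)/(-1377 + 1851) = -1570/474 = -1570*1/474 = -785/237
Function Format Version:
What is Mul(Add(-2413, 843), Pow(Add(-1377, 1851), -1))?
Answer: Rational(-785, 237) ≈ -3.3122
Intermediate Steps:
Mul(Add(-2413, 843), Pow(Add(-1377, 1851), -1)) = Mul(-1570, Pow(474, -1)) = Mul(-1570, Rational(1, 474)) = Rational(-785, 237)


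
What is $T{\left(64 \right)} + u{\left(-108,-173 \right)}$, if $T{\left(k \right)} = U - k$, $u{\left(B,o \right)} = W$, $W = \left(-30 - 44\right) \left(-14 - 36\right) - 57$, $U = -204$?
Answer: $3375$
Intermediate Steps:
$W = 3643$ ($W = \left(-74\right) \left(-50\right) - 57 = 3700 - 57 = 3643$)
$u{\left(B,o \right)} = 3643$
$T{\left(k \right)} = -204 - k$
$T{\left(64 \right)} + u{\left(-108,-173 \right)} = \left(-204 - 64\right) + 3643 = -268 + 3643 = 3375$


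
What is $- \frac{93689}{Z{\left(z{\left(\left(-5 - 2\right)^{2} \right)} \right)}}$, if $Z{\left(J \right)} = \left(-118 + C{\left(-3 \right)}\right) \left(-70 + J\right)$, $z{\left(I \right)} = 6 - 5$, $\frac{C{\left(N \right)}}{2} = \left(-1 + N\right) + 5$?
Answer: $- \frac{93689}{8004} \approx -11.705$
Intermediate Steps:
$C{\left(N \right)} = 8 + 2 N$ ($C{\left(N \right)} = 2 \left(\left(-1 + N\right) + 5\right) = 2 \left(4 + N\right) = 8 + 2 N$)
$z{\left(I \right)} = 1$ ($z{\left(I \right)} = 6 - 5 = 1$)
$Z{\left(J \right)} = 8120 - 116 J$ ($Z{\left(J \right)} = \left(-118 + \left(8 + 2 \left(-3\right)\right)\right) \left(-70 + J\right) = \left(-118 + \left(8 - 6\right)\right) \left(-70 + J\right) = \left(-118 + 2\right) \left(-70 + J\right) = - 116 \left(-70 + J\right) = 8120 - 116 J$)
$- \frac{93689}{Z{\left(z{\left(\left(-5 - 2\right)^{2} \right)} \right)}} = - \frac{93689}{8120 - 116} = - \frac{93689}{8004}$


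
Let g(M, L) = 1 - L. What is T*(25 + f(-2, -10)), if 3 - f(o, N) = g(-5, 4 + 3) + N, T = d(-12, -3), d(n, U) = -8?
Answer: -352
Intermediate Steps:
T = -8
f(o, N) = 9 - N (f(o, N) = 3 - ((1 - (4 + 3)) + N) = 3 - ((1 - 1*7) + N) = 3 - ((1 - 7) + N) = 3 - (-6 + N) = 3 + (6 - N) = 9 - N)
T*(25 + f(-2, -10)) = -8*(25 + (9 - 1*(-10))) = -8*(25 + (9 + 10)) = -8*(25 + 19) = -8*44 = -352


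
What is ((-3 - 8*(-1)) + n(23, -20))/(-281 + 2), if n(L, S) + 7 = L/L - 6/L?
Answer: 29/6417 ≈ 0.0045192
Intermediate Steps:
n(L, S) = -6 - 6/L (n(L, S) = -7 + (L/L - 6/L) = -7 + (1 - 6/L) = -6 - 6/L)
((-3 - 8*(-1)) + n(23, -20))/(-281 + 2) = ((-3 - 8*(-1)) + (-6 - 6/23))/(-281 + 2) = ((-3 + 8) + (-6 - 6*1/23))/(-279) = (5 + (-6 - 6/23))*(-1/279) = (5 - 144/23)*(-1/279) = -29/23*(-1/279) = 29/6417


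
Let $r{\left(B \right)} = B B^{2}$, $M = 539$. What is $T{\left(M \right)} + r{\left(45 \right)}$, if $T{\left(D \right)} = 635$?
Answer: $91760$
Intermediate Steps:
$r{\left(B \right)} = B^{3}$
$T{\left(M \right)} + r{\left(45 \right)} = 635 + 45^{3} = 635 + 91125 = 91760$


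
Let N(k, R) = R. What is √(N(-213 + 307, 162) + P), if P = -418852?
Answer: I*√418690 ≈ 647.06*I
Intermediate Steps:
√(N(-213 + 307, 162) + P) = √(162 - 418852) = √(-418690) = I*√418690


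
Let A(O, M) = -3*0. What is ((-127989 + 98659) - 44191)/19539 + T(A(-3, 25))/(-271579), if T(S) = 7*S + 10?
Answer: -2218550561/589598009 ≈ -3.7628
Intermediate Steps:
A(O, M) = 0
T(S) = 10 + 7*S
((-127989 + 98659) - 44191)/19539 + T(A(-3, 25))/(-271579) = ((-127989 + 98659) - 44191)/19539 + (10 + 7*0)/(-271579) = (-29330 - 44191)*(1/19539) + (10 + 0)*(-1/271579) = -73521*1/19539 + 10*(-1/271579) = -8169/2171 - 10/271579 = -2218550561/589598009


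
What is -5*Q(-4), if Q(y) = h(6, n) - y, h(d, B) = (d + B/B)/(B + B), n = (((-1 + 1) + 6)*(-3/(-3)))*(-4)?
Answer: -925/48 ≈ -19.271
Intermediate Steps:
n = -24 (n = ((0 + 6)*(-3*(-⅓)))*(-4) = (6*1)*(-4) = 6*(-4) = -24)
h(d, B) = (1 + d)/(2*B) (h(d, B) = (d + 1)/((2*B)) = (1 + d)*(1/(2*B)) = (1 + d)/(2*B))
Q(y) = -7/48 - y (Q(y) = (½)*(1 + 6)/(-24) - y = (½)*(-1/24)*7 - y = -7/48 - y)
-5*Q(-4) = -5*(-7/48 - 1*(-4)) = -5*(-7/48 + 4) = -5*185/48 = -925/48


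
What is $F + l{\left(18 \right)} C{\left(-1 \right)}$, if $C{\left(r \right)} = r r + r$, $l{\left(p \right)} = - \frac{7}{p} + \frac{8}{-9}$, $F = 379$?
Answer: $379$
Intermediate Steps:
$l{\left(p \right)} = - \frac{8}{9} - \frac{7}{p}$ ($l{\left(p \right)} = - \frac{7}{p} + 8 \left(- \frac{1}{9}\right) = - \frac{7}{p} - \frac{8}{9} = - \frac{8}{9} - \frac{7}{p}$)
$C{\left(r \right)} = r + r^{2}$ ($C{\left(r \right)} = r^{2} + r = r + r^{2}$)
$F + l{\left(18 \right)} C{\left(-1 \right)} = 379 + \left(- \frac{8}{9} - \frac{7}{18}\right) \left(- (1 - 1)\right) = 379 + \left(- \frac{8}{9} - \frac{7}{18}\right) \left(\left(-1\right) 0\right) = 379 + \left(- \frac{8}{9} - \frac{7}{18}\right) 0 = 379 - 0 = 379 + 0 = 379$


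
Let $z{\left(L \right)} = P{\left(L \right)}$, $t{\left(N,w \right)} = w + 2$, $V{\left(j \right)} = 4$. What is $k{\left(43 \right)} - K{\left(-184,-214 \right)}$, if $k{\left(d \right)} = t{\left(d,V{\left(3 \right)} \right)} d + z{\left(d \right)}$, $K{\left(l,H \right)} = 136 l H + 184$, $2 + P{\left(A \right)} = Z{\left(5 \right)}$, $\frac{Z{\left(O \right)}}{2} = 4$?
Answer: $-5355056$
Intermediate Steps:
$Z{\left(O \right)} = 8$ ($Z{\left(O \right)} = 2 \cdot 4 = 8$)
$P{\left(A \right)} = 6$ ($P{\left(A \right)} = -2 + 8 = 6$)
$K{\left(l,H \right)} = 184 + 136 H l$ ($K{\left(l,H \right)} = 136 H l + 184 = 184 + 136 H l$)
$t{\left(N,w \right)} = 2 + w$
$z{\left(L \right)} = 6$
$k{\left(d \right)} = 6 + 6 d$ ($k{\left(d \right)} = \left(2 + 4\right) d + 6 = 6 d + 6 = 6 + 6 d$)
$k{\left(43 \right)} - K{\left(-184,-214 \right)} = \left(6 + 6 \cdot 43\right) - \left(184 + 136 \left(-214\right) \left(-184\right)\right) = \left(6 + 258\right) - \left(184 + 5355136\right) = 264 - 5355320 = -5355056$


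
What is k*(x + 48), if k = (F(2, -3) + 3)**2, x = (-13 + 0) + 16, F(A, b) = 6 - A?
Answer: 2499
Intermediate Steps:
x = 3 (x = -13 + 16 = 3)
k = 49 (k = ((6 - 1*2) + 3)**2 = ((6 - 2) + 3)**2 = (4 + 3)**2 = 7**2 = 49)
k*(x + 48) = 49*(3 + 48) = 49*51 = 2499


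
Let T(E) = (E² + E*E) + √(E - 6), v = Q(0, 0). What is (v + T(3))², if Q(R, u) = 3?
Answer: (21 + I*√3)² ≈ 438.0 + 72.746*I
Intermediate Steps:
v = 3
T(E) = √(-6 + E) + 2*E² (T(E) = (E² + E²) + √(-6 + E) = 2*E² + √(-6 + E) = √(-6 + E) + 2*E²)
(v + T(3))² = (3 + (√(-6 + 3) + 2*3²))² = (3 + (√(-3) + 2*9))² = (3 + (I*√3 + 18))² = (3 + (18 + I*√3))² = (21 + I*√3)²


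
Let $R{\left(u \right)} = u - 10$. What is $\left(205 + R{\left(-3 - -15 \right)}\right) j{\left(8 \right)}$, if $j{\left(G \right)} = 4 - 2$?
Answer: $414$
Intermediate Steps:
$j{\left(G \right)} = 2$
$R{\left(u \right)} = -10 + u$ ($R{\left(u \right)} = u - 10 = -10 + u$)
$\left(205 + R{\left(-3 - -15 \right)}\right) j{\left(8 \right)} = \left(205 - -2\right) 2 = \left(205 + \left(-10 + \left(-3 + 15\right)\right)\right) 2 = \left(205 + \left(-10 + 12\right)\right) 2 = \left(205 + 2\right) 2 = 207 \cdot 2 = 414$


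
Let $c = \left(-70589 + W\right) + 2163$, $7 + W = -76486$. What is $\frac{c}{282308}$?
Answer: $- \frac{144919}{282308} \approx -0.51334$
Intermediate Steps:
$W = -76493$ ($W = -7 - 76486 = -76493$)
$c = -144919$ ($c = \left(-70589 - 76493\right) + 2163 = -147082 + 2163 = -144919$)
$\frac{c}{282308} = - \frac{144919}{282308}$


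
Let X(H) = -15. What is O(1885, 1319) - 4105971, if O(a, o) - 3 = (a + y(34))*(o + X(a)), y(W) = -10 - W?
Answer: -1705304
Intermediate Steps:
O(a, o) = 3 + (-44 + a)*(-15 + o) (O(a, o) = 3 + (a + (-10 - 1*34))*(o - 15) = 3 + (a + (-10 - 34))*(-15 + o) = 3 + (a - 44)*(-15 + o) = 3 + (-44 + a)*(-15 + o))
O(1885, 1319) - 4105971 = (663 - 44*1319 - 15*1885 + 1885*1319) - 4105971 = (663 - 58036 - 28275 + 2486315) - 4105971 = 2400667 - 4105971 = -1705304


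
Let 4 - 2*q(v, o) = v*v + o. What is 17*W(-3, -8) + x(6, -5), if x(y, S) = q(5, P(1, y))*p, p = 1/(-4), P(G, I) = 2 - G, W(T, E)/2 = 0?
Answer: 11/4 ≈ 2.7500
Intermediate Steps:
W(T, E) = 0 (W(T, E) = 2*0 = 0)
p = -1/4 (p = 1*(-1/4) = -1/4 ≈ -0.25000)
q(v, o) = 2 - o/2 - v**2/2 (q(v, o) = 2 - (v*v + o)/2 = 2 - (v**2 + o)/2 = 2 - (o + v**2)/2 = 2 + (-o/2 - v**2/2) = 2 - o/2 - v**2/2)
x(y, S) = 11/4 (x(y, S) = (2 - (2 - 1*1)/2 - 1/2*5**2)*(-1/4) = (2 - (2 - 1)/2 - 1/2*25)*(-1/4) = (2 - 1/2*1 - 25/2)*(-1/4) = (2 - 1/2 - 25/2)*(-1/4) = -11*(-1/4) = 11/4)
17*W(-3, -8) + x(6, -5) = 17*0 + 11/4 = 0 + 11/4 = 11/4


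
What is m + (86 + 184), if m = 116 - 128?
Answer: 258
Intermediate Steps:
m = -12
m + (86 + 184) = -12 + (86 + 184) = -12 + 270 = 258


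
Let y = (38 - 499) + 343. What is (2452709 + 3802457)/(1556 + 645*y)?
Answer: -3127583/37277 ≈ -83.901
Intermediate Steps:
y = -118 (y = -461 + 343 = -118)
(2452709 + 3802457)/(1556 + 645*y) = (2452709 + 3802457)/(1556 + 645*(-118)) = 6255166/(1556 - 76110) = 6255166/(-74554) = 6255166*(-1/74554) = -3127583/37277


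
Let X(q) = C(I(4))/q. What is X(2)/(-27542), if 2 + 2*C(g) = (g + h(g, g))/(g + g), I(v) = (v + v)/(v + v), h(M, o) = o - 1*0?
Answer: 1/110168 ≈ 9.0770e-6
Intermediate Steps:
h(M, o) = o (h(M, o) = o + 0 = o)
I(v) = 1 (I(v) = (2*v)/((2*v)) = (2*v)*(1/(2*v)) = 1)
C(g) = -1/2 (C(g) = -1 + ((g + g)/(g + g))/2 = -1 + ((2*g)/((2*g)))/2 = -1 + ((2*g)*(1/(2*g)))/2 = -1 + (1/2)*1 = -1 + 1/2 = -1/2)
X(q) = -1/(2*q)
X(2)/(-27542) = -1/2/2/(-27542) = -1/2*1/2*(-1/27542) = -1/4*(-1/27542) = 1/110168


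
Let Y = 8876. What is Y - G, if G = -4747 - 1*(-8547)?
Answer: 5076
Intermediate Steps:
G = 3800 (G = -4747 + 8547 = 3800)
Y - G = 8876 - 1*3800 = 8876 - 3800 = 5076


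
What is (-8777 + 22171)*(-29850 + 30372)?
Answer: 6991668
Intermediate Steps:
(-8777 + 22171)*(-29850 + 30372) = 13394*522 = 6991668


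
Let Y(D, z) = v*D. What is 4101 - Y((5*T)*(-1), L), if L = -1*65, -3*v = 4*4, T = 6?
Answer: 3941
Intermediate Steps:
v = -16/3 (v = -4*4/3 = -⅓*16 = -16/3 ≈ -5.3333)
L = -65
Y(D, z) = -16*D/3
4101 - Y((5*T)*(-1), L) = 4101 - (-16)*(5*6)*(-1)/3 = 4101 - (-16)*30*(-1)/3 = 4101 - (-16)*(-30)/3 = 4101 - 1*160 = 4101 - 160 = 3941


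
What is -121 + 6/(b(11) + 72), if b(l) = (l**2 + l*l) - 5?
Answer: -12461/103 ≈ -120.98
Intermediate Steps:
b(l) = -5 + 2*l**2 (b(l) = (l**2 + l**2) - 5 = 2*l**2 - 5 = -5 + 2*l**2)
-121 + 6/(b(11) + 72) = -121 + 6/((-5 + 2*11**2) + 72) = -121 + 6/((-5 + 2*121) + 72) = -121 + 6/((-5 + 242) + 72) = -121 + 6/(237 + 72) = -121 + 6/309 = -121 + (1/309)*6 = -121 + 2/103 = -12461/103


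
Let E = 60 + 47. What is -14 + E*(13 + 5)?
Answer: 1912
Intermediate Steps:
E = 107
-14 + E*(13 + 5) = -14 + 107*(13 + 5) = -14 + 107*18 = -14 + 1926 = 1912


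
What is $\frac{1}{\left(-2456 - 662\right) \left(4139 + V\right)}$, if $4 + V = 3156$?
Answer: $- \frac{1}{22733338} \approx -4.3988 \cdot 10^{-8}$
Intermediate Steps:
$V = 3152$ ($V = -4 + 3156 = 3152$)
$\frac{1}{\left(-2456 - 662\right) \left(4139 + V\right)} = \frac{1}{\left(-2456 - 662\right) \left(4139 + 3152\right)} = \frac{1}{\left(-3118\right) 7291} = \frac{1}{-22733338} = - \frac{1}{22733338}$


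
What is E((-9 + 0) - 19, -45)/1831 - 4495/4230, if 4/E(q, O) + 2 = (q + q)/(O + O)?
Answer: -51104279/48019806 ≈ -1.0642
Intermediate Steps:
E(q, O) = 4/(-2 + q/O) (E(q, O) = 4/(-2 + (q + q)/(O + O)) = 4/(-2 + (2*q)/((2*O))) = 4/(-2 + (2*q)*(1/(2*O))) = 4/(-2 + q/O))
E((-9 + 0) - 19, -45)/1831 - 4495/4230 = (4*(-45)/(((-9 + 0) - 19) - 2*(-45)))/1831 - 4495/4230 = (4*(-45)/((-9 - 19) + 90))*(1/1831) - 4495*1/4230 = (4*(-45)/(-28 + 90))*(1/1831) - 899/846 = (4*(-45)/62)*(1/1831) - 899/846 = (4*(-45)*(1/62))*(1/1831) - 899/846 = -90/31*1/1831 - 899/846 = -90/56761 - 899/846 = -51104279/48019806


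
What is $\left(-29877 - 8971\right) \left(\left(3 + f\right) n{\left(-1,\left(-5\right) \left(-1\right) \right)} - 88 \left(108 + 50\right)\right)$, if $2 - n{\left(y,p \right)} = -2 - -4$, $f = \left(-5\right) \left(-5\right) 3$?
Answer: $540142592$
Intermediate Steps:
$f = 75$ ($f = 25 \cdot 3 = 75$)
$n{\left(y,p \right)} = 0$ ($n{\left(y,p \right)} = 2 - \left(-2 - -4\right) = 2 - \left(-2 + 4\right) = 2 - 2 = 0$)
$\left(-29877 - 8971\right) \left(\left(3 + f\right) n{\left(-1,\left(-5\right) \left(-1\right) \right)} - 88 \left(108 + 50\right)\right) = \left(-29877 - 8971\right) \left(\left(3 + 75\right) 0 - 88 \left(108 + 50\right)\right) = - 38848 \left(78 \cdot 0 - 13904\right) = - 38848 \left(0 - 13904\right) = \left(-38848\right) \left(-13904\right) = 540142592$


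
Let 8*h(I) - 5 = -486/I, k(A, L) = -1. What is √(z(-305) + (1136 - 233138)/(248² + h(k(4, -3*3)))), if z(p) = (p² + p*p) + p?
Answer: √45056904676915737/492523 ≈ 430.98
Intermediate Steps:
h(I) = 5/8 - 243/(4*I) (h(I) = 5/8 + (-486/I)/8 = 5/8 - 243/(4*I))
z(p) = p + 2*p² (z(p) = (p² + p²) + p = 2*p² + p = p + 2*p²)
√(z(-305) + (1136 - 233138)/(248² + h(k(4, -3*3)))) = √(-305*(1 + 2*(-305)) + (1136 - 233138)/(248² + (⅛)*(-486 + 5*(-1))/(-1))) = √(-305*(1 - 610) - 232002/(61504 + (⅛)*(-1)*(-486 - 5))) = √(-305*(-609) - 232002/(61504 + (⅛)*(-1)*(-491))) = √(185745 - 232002/(61504 + 491/8)) = √(185745 - 232002/492523/8) = √(185745 - 232002*8/492523) = √(185745 - 1856016/492523) = √(91481828619/492523) = √45056904676915737/492523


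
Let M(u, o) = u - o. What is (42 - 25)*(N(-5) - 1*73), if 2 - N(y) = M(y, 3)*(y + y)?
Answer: -2567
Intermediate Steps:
N(y) = 2 - 2*y*(-3 + y) (N(y) = 2 - (y - 1*3)*(y + y) = 2 - (y - 3)*2*y = 2 - (-3 + y)*2*y = 2 - 2*y*(-3 + y))
(42 - 25)*(N(-5) - 1*73) = (42 - 25)*((2 - 2*(-5)*(-3 - 5)) - 1*73) = 17*((2 - 2*(-5)*(-8)) - 73) = 17*((2 - 80) - 73) = 17*(-78 - 73) = 17*(-151) = -2567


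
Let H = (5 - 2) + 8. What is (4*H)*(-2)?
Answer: -88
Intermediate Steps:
H = 11 (H = 3 + 8 = 11)
(4*H)*(-2) = (4*11)*(-2) = 44*(-2) = -88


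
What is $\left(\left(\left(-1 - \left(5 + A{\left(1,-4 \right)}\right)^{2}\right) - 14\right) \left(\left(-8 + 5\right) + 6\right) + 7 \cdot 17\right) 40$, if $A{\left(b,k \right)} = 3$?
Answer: $-4720$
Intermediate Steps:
$\left(\left(\left(-1 - \left(5 + A{\left(1,-4 \right)}\right)^{2}\right) - 14\right) \left(\left(-8 + 5\right) + 6\right) + 7 \cdot 17\right) 40 = \left(\left(\left(-1 - \left(5 + 3\right)^{2}\right) - 14\right) \left(\left(-8 + 5\right) + 6\right) + 7 \cdot 17\right) 40 = \left(\left(\left(-1 - 8^{2}\right) - 14\right) \left(-3 + 6\right) + 119\right) 40 = \left(\left(\left(-1 - 64\right) - 14\right) 3 + 119\right) 40 = \left(\left(-65 - 14\right) 3 + 119\right) 40 = \left(\left(-79\right) 3 + 119\right) 40 = \left(-237 + 119\right) 40 = \left(-118\right) 40 = -4720$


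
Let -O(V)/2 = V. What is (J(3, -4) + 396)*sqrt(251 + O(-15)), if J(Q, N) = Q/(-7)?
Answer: 2769*sqrt(281)/7 ≈ 6631.0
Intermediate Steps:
O(V) = -2*V
J(Q, N) = -Q/7
(J(3, -4) + 396)*sqrt(251 + O(-15)) = (-1/7*3 + 396)*sqrt(251 - 2*(-15)) = (-3/7 + 396)*sqrt(251 + 30) = 2769*sqrt(281)/7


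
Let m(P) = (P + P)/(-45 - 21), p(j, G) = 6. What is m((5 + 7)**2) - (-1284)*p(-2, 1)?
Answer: 84696/11 ≈ 7699.6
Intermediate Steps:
m(P) = -P/33 (m(P) = (2*P)/(-66) = (2*P)*(-1/66) = -P/33)
m((5 + 7)**2) - (-1284)*p(-2, 1) = -(5 + 7)**2/33 - (-1284)*6 = -1/33*12**2 - 1*(-7704) = -1/33*144 + 7704 = -48/11 + 7704 = 84696/11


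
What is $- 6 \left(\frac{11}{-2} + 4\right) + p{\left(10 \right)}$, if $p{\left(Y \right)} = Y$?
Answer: $19$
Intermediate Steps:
$- 6 \left(\frac{11}{-2} + 4\right) + p{\left(10 \right)} = - 6 \left(\frac{11}{-2} + 4\right) + 10 = - 6 \left(11 \left(- \frac{1}{2}\right) + 4\right) + 10 = - 6 \left(- \frac{11}{2} + 4\right) + 10 = \left(-6\right) \left(- \frac{3}{2}\right) + 10 = 9 + 10 = 19$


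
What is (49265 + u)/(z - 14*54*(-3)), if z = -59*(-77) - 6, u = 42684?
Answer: 91949/6805 ≈ 13.512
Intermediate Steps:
z = 4537 (z = 4543 - 6 = 4537)
(49265 + u)/(z - 14*54*(-3)) = (49265 + 42684)/(4537 - 14*54*(-3)) = 91949/(4537 - 756*(-3)) = 91949/(4537 + 2268) = 91949/6805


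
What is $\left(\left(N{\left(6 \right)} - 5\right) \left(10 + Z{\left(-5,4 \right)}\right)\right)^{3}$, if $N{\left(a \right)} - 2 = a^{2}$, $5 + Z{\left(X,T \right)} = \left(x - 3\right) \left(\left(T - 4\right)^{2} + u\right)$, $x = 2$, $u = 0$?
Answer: $4492125$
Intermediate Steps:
$Z{\left(X,T \right)} = -5 - \left(-4 + T\right)^{2}$ ($Z{\left(X,T \right)} = -5 + \left(2 - 3\right) \left(\left(T - 4\right)^{2} + 0\right) = -5 - \left(\left(-4 + T\right)^{2} + 0\right) = -5 - \left(-4 + T\right)^{2}$)
$N{\left(a \right)} = 2 + a^{2}$
$\left(\left(N{\left(6 \right)} - 5\right) \left(10 + Z{\left(-5,4 \right)}\right)\right)^{3} = \left(\left(\left(2 + 6^{2}\right) - 5\right) \left(10 - \left(5 + \left(-4 + 4\right)^{2}\right)\right)\right)^{3} = \left(\left(\left(2 + 36\right) - 5\right) \left(10 - 5\right)\right)^{3} = \left(\left(38 - 5\right) \left(10 - 5\right)\right)^{3} = \left(33 \left(10 + \left(-5 + 0\right)\right)\right)^{3} = \left(33 \left(10 - 5\right)\right)^{3} = \left(33 \cdot 5\right)^{3} = 165^{3} = 4492125$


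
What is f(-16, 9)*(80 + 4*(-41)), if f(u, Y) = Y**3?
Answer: -61236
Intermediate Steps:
f(-16, 9)*(80 + 4*(-41)) = 9**3*(80 + 4*(-41)) = 729*(80 - 164) = 729*(-84) = -61236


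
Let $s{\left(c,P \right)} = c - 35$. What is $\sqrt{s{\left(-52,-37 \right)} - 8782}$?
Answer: $7 i \sqrt{181} \approx 94.175 i$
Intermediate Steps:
$s{\left(c,P \right)} = -35 + c$
$\sqrt{s{\left(-52,-37 \right)} - 8782} = \sqrt{\left(-35 - 52\right) - 8782} = \sqrt{-87 - 8782} = \sqrt{-8869} = 7 i \sqrt{181}$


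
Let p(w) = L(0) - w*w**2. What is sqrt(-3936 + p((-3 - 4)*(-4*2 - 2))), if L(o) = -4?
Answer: 2*I*sqrt(86735) ≈ 589.02*I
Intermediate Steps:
p(w) = -4 - w**3 (p(w) = -4 - w*w**2 = -4 - w**3)
sqrt(-3936 + p((-3 - 4)*(-4*2 - 2))) = sqrt(-3936 + (-4 - ((-3 - 4)*(-4*2 - 2))**3)) = sqrt(-3936 + (-4 - (-7*(-8 - 2))**3)) = sqrt(-3936 + (-4 - (-7*(-10))**3)) = sqrt(-3936 + (-4 - 1*70**3)) = sqrt(-3936 + (-4 - 1*343000)) = sqrt(-3936 + (-4 - 343000)) = sqrt(-3936 - 343004) = sqrt(-346940) = 2*I*sqrt(86735)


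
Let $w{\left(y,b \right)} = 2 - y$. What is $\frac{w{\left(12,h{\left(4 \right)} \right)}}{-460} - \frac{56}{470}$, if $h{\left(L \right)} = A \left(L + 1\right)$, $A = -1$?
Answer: $- \frac{1053}{10810} \approx -0.09741$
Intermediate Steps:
$h{\left(L \right)} = -1 - L$ ($h{\left(L \right)} = - (L + 1) = - (1 + L) = -1 - L$)
$\frac{w{\left(12,h{\left(4 \right)} \right)}}{-460} - \frac{56}{470} = \frac{2 - 12}{-460} - \frac{56}{470} = \left(2 - 12\right) \left(- \frac{1}{460}\right) - \frac{28}{235} = \left(-10\right) \left(- \frac{1}{460}\right) - \frac{28}{235} = \frac{1}{46} - \frac{28}{235} = - \frac{1053}{10810}$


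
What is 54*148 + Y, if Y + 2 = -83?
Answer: 7907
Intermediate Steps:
Y = -85 (Y = -2 - 83 = -85)
54*148 + Y = 54*148 - 85 = 7992 - 85 = 7907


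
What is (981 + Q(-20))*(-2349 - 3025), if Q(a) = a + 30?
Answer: -5325634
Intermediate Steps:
Q(a) = 30 + a
(981 + Q(-20))*(-2349 - 3025) = (981 + (30 - 20))*(-2349 - 3025) = (981 + 10)*(-5374) = 991*(-5374) = -5325634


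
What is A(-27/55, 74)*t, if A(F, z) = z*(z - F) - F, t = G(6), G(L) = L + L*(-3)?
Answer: -727692/11 ≈ -66154.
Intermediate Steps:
G(L) = -2*L (G(L) = L - 3*L = -2*L)
t = -12 (t = -2*6 = -12)
A(F, z) = -F + z*(z - F)
A(-27/55, 74)*t = (74**2 - (-27)/55 - 1*(-27/55)*74)*(-12) = (5476 - (-27)/55 - 1*(-27*1/55)*74)*(-12) = (5476 - 1*(-27/55) - 1*(-27/55)*74)*(-12) = (5476 + 27/55 + 1998/55)*(-12) = (60641/11)*(-12) = -727692/11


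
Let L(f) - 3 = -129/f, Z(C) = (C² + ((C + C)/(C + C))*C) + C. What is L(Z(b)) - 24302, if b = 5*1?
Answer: -850594/35 ≈ -24303.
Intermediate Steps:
b = 5
Z(C) = C² + 2*C (Z(C) = (C² + ((2*C)/((2*C)))*C) + C = (C² + ((2*C)*(1/(2*C)))*C) + C = (C² + 1*C) + C = (C² + C) + C = (C + C²) + C = C² + 2*C)
L(f) = 3 - 129/f
L(Z(b)) - 24302 = (3 - 129*1/(5*(2 + 5))) - 24302 = (3 - 129/(5*7)) - 24302 = (3 - 129/35) - 24302 = -24/35 - 24302 = -850594/35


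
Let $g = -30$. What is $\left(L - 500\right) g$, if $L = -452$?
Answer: $28560$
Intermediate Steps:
$\left(L - 500\right) g = \left(-452 - 500\right) \left(-30\right) = \left(-952\right) \left(-30\right) = 28560$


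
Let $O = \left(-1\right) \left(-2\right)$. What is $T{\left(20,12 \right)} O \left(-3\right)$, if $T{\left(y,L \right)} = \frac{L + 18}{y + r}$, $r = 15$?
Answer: $- \frac{36}{7} \approx -5.1429$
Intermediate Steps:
$O = 2$
$T{\left(y,L \right)} = \frac{18 + L}{15 + y}$ ($T{\left(y,L \right)} = \frac{L + 18}{y + 15} = \frac{18 + L}{15 + y}$)
$T{\left(20,12 \right)} O \left(-3\right) = \frac{18 + 12}{15 + 20} \cdot 2 \left(-3\right) = \frac{1}{35} \cdot 30 \left(-6\right) = \frac{6}{7} \left(-6\right) = - \frac{36}{7}$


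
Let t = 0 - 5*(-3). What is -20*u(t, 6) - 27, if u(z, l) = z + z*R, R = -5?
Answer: 1173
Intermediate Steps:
t = 15 (t = 0 + 15 = 15)
u(z, l) = -4*z (u(z, l) = z + z*(-5) = z - 5*z = -4*z)
-20*u(t, 6) - 27 = -(-80)*15 - 27 = -20*(-60) - 27 = 1200 - 27 = 1173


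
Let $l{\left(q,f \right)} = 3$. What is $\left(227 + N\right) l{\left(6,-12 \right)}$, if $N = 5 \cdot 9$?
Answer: $816$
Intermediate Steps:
$N = 45$
$\left(227 + N\right) l{\left(6,-12 \right)} = \left(227 + 45\right) 3 = 272 \cdot 3 = 816$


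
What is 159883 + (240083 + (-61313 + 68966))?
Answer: 407619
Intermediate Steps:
159883 + (240083 + (-61313 + 68966)) = 159883 + (240083 + 7653) = 159883 + 247736 = 407619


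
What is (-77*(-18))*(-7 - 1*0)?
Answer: -9702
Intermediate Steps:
(-77*(-18))*(-7 - 1*0) = 1386*(-7 + 0) = 1386*(-7) = -9702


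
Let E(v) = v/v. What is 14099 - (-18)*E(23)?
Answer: 14117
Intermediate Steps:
E(v) = 1
14099 - (-18)*E(23) = 14099 - (-18) = 14099 - 1*(-18) = 14099 + 18 = 14117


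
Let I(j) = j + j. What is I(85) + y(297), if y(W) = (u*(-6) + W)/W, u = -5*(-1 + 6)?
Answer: 16979/99 ≈ 171.51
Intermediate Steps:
I(j) = 2*j
u = -25 (u = -5*5 = -25)
y(W) = (150 + W)/W (y(W) = (-25*(-6) + W)/W = (150 + W)/W)
I(85) + y(297) = 2*85 + (150 + 297)/297 = 170 + (1/297)*447 = 170 + 149/99 = 16979/99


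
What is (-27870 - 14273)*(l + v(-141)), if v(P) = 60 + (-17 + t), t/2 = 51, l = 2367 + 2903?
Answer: -228204345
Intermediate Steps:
l = 5270
t = 102 (t = 2*51 = 102)
v(P) = 145 (v(P) = 60 + (-17 + 102) = 60 + 85 = 145)
(-27870 - 14273)*(l + v(-141)) = (-27870 - 14273)*(5270 + 145) = -42143*5415 = -228204345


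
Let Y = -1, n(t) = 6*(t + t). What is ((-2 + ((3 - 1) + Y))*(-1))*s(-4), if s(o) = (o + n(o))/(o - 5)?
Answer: 52/9 ≈ 5.7778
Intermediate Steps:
n(t) = 12*t (n(t) = 6*(2*t) = 12*t)
s(o) = 13*o/(-5 + o) (s(o) = (o + 12*o)/(o - 5) = (13*o)/(-5 + o) = 13*o/(-5 + o))
((-2 + ((3 - 1) + Y))*(-1))*s(-4) = ((-2 + ((3 - 1) - 1))*(-1))*(13*(-4)/(-5 - 4)) = ((-2 + (2 - 1))*(-1))*(13*(-4)/(-9)) = ((-2 + 1)*(-1))*(13*(-4)*(-⅑)) = -1*(-1)*(52/9) = 1*(52/9) = 52/9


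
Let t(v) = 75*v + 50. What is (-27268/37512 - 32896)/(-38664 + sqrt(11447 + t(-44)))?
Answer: 662669824740/778841180179 + 308505505*sqrt(8197)/14019141243222 ≈ 0.85283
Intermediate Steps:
t(v) = 50 + 75*v
(-27268/37512 - 32896)/(-38664 + sqrt(11447 + t(-44))) = (-27268/37512 - 32896)/(-38664 + sqrt(11447 + (50 + 75*(-44)))) = (-27268*1/37512 - 32896)/(-38664 + sqrt(11447 + (50 - 3300))) = (-6817/9378 - 32896)/(-38664 + sqrt(11447 - 3250)) = -308505505/(9378*(-38664 + sqrt(8197)))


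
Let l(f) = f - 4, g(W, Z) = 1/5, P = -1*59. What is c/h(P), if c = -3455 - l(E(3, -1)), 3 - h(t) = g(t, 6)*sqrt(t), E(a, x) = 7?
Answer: -129675/142 - 8645*I*sqrt(59)/142 ≈ -913.2 - 467.63*I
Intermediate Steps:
P = -59
g(W, Z) = 1/5
l(f) = -4 + f
h(t) = 3 - sqrt(t)/5
c = -3458 (c = -3455 - (-4 + 7) = -3455 - 1*3 = -3455 - 3 = -3458)
c/h(P) = -3458/(3 - I*sqrt(59)/5)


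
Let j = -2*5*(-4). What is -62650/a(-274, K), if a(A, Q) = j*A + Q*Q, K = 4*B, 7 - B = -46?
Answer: -31325/16992 ≈ -1.8435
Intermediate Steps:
B = 53 (B = 7 - 1*(-46) = 7 + 46 = 53)
K = 212 (K = 4*53 = 212)
j = 40 (j = -10*(-4) = 40)
a(A, Q) = Q² + 40*A (a(A, Q) = 40*A + Q*Q = 40*A + Q² = Q² + 40*A)
-62650/a(-274, K) = -62650/(212² + 40*(-274)) = -62650/(44944 - 10960) = -62650/33984 = -62650*1/33984 = -31325/16992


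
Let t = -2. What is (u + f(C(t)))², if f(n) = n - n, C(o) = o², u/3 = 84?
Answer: 63504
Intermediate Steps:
u = 252 (u = 3*84 = 252)
f(n) = 0
(u + f(C(t)))² = (252 + 0)² = 252² = 63504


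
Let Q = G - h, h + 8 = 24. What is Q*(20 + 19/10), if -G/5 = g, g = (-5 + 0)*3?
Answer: 12921/10 ≈ 1292.1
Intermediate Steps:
h = 16 (h = -8 + 24 = 16)
g = -15 (g = -5*3 = -15)
G = 75 (G = -5*(-15) = 75)
Q = 59 (Q = 75 - 1*16 = 75 - 16 = 59)
Q*(20 + 19/10) = 59*(20 + 19/10) = 59*(219/10) = 12921/10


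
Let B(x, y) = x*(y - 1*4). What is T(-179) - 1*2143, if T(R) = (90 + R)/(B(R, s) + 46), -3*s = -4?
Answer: -3364777/1570 ≈ -2143.2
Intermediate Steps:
s = 4/3 (s = -⅓*(-4) = 4/3 ≈ 1.3333)
B(x, y) = x*(-4 + y) (B(x, y) = x*(y - 4) = x*(-4 + y))
T(R) = (90 + R)/(46 - 8*R/3) (T(R) = (90 + R)/(R*(-4 + 4/3) + 46) = (90 + R)/(R*(-8/3) + 46) = (90 + R)/(-8*R/3 + 46) = (90 + R)/(46 - 8*R/3))
T(-179) - 1*2143 = 3*(90 - 179)/(2*(69 - 4*(-179))) - 1*2143 = (3/2)*(-89)/(69 + 716) - 2143 = (3/2)*(-89)/785 - 2143 = (3/2)*(1/785)*(-89) - 2143 = -267/1570 - 2143 = -3364777/1570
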